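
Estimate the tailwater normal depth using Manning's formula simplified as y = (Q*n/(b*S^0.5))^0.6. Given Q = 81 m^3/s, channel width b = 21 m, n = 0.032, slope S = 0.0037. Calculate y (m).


y = (81 * 0.032 / (21 * 0.0037^0.5))^0.6 = 1.5289 m


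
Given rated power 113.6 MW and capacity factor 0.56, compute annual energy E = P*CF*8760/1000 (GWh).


E = 113.6 * 0.56 * 8760 / 1000 = 557.2762 GWh


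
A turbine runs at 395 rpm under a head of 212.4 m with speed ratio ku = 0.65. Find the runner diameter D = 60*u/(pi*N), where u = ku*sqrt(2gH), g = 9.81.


u = 0.65 * sqrt(2*9.81*212.4) = 41.9604 m/s
D = 60 * 41.9604 / (pi * 395) = 2.0288 m


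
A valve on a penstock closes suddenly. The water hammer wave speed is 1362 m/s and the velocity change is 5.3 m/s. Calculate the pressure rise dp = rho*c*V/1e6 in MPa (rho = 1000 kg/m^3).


dp = 1000 * 1362 * 5.3 / 1e6 = 7.2186 MPa


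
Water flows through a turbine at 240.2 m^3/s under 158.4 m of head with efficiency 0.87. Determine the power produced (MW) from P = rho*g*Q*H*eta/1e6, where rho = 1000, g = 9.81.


P = 1000 * 9.81 * 240.2 * 158.4 * 0.87 / 1e6 = 324.7255 MW


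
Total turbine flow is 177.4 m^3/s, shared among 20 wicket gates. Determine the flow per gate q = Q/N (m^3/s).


q = 177.4 / 20 = 8.8700 m^3/s


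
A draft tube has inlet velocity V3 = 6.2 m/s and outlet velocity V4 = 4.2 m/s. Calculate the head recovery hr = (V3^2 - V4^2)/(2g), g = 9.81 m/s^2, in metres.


hr = (6.2^2 - 4.2^2) / (2*9.81) = 1.0601 m


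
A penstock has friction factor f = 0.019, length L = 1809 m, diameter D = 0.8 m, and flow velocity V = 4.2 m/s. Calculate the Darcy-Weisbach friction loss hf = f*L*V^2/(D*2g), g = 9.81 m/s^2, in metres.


hf = 0.019 * 1809 * 4.2^2 / (0.8 * 2 * 9.81) = 38.6280 m


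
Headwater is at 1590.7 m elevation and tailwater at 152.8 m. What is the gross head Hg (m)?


Hg = 1590.7 - 152.8 = 1437.9000 m


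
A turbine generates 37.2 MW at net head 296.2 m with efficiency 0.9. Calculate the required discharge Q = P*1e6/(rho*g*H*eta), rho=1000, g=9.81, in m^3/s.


Q = 37.2 * 1e6 / (1000 * 9.81 * 296.2 * 0.9) = 14.2248 m^3/s


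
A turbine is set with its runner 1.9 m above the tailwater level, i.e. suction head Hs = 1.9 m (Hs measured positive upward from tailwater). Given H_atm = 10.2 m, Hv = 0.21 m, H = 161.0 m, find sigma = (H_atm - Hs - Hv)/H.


sigma = (10.2 - 1.9 - 0.21) / 161.0 = 0.0502


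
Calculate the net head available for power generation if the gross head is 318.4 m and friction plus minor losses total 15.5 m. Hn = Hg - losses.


Hn = 318.4 - 15.5 = 302.9000 m


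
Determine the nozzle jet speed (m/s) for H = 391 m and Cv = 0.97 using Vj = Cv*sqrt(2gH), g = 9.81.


Vj = 0.97 * sqrt(2*9.81*391) = 84.9590 m/s


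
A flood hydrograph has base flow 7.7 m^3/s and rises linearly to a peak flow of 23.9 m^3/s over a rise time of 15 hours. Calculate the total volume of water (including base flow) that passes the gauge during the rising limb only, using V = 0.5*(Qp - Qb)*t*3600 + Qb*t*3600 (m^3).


V = 0.5*(23.9 - 7.7)*15*3600 + 7.7*15*3600 = 853200.0000 m^3


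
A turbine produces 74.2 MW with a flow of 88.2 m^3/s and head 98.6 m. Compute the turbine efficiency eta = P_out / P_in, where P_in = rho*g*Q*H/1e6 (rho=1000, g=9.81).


P_in = 1000 * 9.81 * 88.2 * 98.6 / 1e6 = 85.3129 MW
eta = 74.2 / 85.3129 = 0.8697


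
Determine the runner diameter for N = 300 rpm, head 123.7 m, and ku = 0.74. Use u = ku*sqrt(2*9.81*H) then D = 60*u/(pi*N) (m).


u = 0.74 * sqrt(2*9.81*123.7) = 36.4558 m/s
D = 60 * 36.4558 / (pi * 300) = 2.3208 m


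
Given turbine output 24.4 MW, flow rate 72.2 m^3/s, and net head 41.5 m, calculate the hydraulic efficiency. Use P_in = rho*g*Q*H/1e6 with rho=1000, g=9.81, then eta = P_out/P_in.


P_in = 1000 * 9.81 * 72.2 * 41.5 / 1e6 = 29.3937 MW
eta = 24.4 / 29.3937 = 0.8301


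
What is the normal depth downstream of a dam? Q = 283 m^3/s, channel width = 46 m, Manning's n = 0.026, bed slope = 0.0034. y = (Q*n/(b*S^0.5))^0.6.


y = (283 * 0.026 / (46 * 0.0034^0.5))^0.6 = 1.8321 m


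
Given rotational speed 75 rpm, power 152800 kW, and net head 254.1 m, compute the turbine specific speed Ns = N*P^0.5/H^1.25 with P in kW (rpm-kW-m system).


Ns = 75 * 152800^0.5 / 254.1^1.25 = 28.8980


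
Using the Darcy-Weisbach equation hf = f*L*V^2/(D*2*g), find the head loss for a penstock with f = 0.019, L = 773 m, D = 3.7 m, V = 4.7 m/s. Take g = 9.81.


hf = 0.019 * 773 * 4.7^2 / (3.7 * 2 * 9.81) = 4.4692 m


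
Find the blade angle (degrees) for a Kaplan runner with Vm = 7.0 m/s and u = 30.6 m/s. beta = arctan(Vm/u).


beta = arctan(7.0 / 30.6) = 12.8852 degrees


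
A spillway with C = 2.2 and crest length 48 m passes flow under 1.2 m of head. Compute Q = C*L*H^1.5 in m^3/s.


Q = 2.2 * 48 * 1.2^1.5 = 138.8148 m^3/s


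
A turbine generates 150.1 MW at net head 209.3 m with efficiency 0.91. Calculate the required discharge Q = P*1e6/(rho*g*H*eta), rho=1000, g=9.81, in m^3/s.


Q = 150.1 * 1e6 / (1000 * 9.81 * 209.3 * 0.91) = 80.3343 m^3/s


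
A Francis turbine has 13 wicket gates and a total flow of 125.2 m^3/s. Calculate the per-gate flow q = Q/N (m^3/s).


q = 125.2 / 13 = 9.6308 m^3/s


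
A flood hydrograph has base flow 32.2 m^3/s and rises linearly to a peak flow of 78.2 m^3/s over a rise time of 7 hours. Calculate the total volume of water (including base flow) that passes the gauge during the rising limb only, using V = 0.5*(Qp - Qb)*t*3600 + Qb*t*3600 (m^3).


V = 0.5*(78.2 - 32.2)*7*3600 + 32.2*7*3600 = 1.3910e+06 m^3


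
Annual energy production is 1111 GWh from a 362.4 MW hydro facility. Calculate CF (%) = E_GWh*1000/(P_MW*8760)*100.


CF = 1111 * 1000 / (362.4 * 8760) * 100 = 34.9963 %


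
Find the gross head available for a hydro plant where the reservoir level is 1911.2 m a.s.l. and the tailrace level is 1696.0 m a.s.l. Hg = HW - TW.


Hg = 1911.2 - 1696.0 = 215.2000 m


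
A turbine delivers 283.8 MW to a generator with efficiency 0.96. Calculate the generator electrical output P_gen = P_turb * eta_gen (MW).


P_gen = 283.8 * 0.96 = 272.4480 MW


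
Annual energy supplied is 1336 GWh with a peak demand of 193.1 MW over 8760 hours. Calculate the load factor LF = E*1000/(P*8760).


LF = 1336 * 1000 / (193.1 * 8760) = 0.7898


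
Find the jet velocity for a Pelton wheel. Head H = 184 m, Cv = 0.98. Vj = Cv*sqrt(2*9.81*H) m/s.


Vj = 0.98 * sqrt(2*9.81*184) = 58.8823 m/s


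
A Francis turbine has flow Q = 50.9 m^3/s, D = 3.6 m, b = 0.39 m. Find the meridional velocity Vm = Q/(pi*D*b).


Vm = 50.9 / (pi * 3.6 * 0.39) = 11.5399 m/s


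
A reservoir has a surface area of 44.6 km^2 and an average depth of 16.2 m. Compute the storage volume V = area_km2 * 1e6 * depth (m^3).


V = 44.6 * 1e6 * 16.2 = 7.2252e+08 m^3


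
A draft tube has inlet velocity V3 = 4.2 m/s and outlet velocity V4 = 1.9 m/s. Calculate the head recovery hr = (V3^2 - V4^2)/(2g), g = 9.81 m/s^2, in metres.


hr = (4.2^2 - 1.9^2) / (2*9.81) = 0.7151 m


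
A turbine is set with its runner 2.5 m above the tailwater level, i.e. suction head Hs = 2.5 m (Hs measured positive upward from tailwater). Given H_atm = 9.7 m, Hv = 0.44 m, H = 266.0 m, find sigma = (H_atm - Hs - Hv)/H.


sigma = (9.7 - 2.5 - 0.44) / 266.0 = 0.0254


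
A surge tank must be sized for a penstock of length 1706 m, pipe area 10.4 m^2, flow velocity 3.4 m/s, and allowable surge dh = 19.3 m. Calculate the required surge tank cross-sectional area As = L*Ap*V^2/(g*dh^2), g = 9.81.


As = 1706 * 10.4 * 3.4^2 / (9.81 * 19.3^2) = 56.1289 m^2


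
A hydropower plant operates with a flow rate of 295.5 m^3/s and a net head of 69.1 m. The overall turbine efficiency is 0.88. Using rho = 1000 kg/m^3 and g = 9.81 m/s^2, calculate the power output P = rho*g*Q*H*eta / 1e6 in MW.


P = 1000 * 9.81 * 295.5 * 69.1 * 0.88 / 1e6 = 176.2736 MW


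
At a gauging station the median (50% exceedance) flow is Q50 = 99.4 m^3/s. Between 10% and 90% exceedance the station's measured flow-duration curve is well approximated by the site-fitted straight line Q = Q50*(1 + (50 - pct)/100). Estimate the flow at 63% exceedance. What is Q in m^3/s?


Q = 99.4 * (1 + (50 - 63)/100) = 86.4780 m^3/s


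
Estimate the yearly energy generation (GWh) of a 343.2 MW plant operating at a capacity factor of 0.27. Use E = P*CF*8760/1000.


E = 343.2 * 0.27 * 8760 / 1000 = 811.7366 GWh


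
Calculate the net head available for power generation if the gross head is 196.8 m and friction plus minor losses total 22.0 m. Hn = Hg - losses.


Hn = 196.8 - 22.0 = 174.8000 m


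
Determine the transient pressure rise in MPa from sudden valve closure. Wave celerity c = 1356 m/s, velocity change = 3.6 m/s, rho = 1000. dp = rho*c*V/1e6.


dp = 1000 * 1356 * 3.6 / 1e6 = 4.8816 MPa


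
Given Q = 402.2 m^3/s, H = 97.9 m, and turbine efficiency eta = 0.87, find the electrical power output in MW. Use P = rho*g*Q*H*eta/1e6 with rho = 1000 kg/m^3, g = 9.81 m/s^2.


P = 1000 * 9.81 * 402.2 * 97.9 * 0.87 / 1e6 = 336.0571 MW


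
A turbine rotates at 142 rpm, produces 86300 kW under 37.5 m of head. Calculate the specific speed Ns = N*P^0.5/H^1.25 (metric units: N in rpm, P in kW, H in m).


Ns = 142 * 86300^0.5 / 37.5^1.25 = 449.5258


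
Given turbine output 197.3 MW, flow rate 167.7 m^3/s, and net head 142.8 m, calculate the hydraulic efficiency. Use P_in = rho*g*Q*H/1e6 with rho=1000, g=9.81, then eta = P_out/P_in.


P_in = 1000 * 9.81 * 167.7 * 142.8 / 1e6 = 234.9256 MW
eta = 197.3 / 234.9256 = 0.8398


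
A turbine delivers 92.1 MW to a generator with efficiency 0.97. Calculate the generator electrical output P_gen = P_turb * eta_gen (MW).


P_gen = 92.1 * 0.97 = 89.3370 MW


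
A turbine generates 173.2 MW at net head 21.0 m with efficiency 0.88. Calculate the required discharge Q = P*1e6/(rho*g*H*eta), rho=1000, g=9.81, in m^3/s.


Q = 173.2 * 1e6 / (1000 * 9.81 * 21.0 * 0.88) = 955.3817 m^3/s


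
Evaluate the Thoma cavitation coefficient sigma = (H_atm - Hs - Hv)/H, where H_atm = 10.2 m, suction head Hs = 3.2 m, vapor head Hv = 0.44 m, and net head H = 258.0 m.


sigma = (10.2 - 3.2 - 0.44) / 258.0 = 0.0254


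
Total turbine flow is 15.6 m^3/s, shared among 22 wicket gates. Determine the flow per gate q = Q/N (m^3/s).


q = 15.6 / 22 = 0.7091 m^3/s


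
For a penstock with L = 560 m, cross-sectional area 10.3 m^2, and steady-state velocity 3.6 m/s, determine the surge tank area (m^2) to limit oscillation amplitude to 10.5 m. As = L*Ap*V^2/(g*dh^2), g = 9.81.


As = 560 * 10.3 * 3.6^2 / (9.81 * 10.5^2) = 69.1166 m^2


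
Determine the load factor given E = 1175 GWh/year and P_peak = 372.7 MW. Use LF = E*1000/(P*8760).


LF = 1175 * 1000 / (372.7 * 8760) = 0.3599


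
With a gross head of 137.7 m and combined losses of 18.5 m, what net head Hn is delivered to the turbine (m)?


Hn = 137.7 - 18.5 = 119.2000 m


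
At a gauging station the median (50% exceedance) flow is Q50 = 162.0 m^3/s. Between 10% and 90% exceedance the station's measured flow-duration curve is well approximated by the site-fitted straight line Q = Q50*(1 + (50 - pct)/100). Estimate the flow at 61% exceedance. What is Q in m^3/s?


Q = 162.0 * (1 + (50 - 61)/100) = 144.1800 m^3/s


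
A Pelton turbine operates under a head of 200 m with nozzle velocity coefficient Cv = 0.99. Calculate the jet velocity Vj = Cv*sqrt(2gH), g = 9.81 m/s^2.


Vj = 0.99 * sqrt(2*9.81*200) = 62.0154 m/s


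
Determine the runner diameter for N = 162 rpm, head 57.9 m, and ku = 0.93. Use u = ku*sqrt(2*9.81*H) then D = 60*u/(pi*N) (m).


u = 0.93 * sqrt(2*9.81*57.9) = 31.3452 m/s
D = 60 * 31.3452 / (pi * 162) = 3.6954 m


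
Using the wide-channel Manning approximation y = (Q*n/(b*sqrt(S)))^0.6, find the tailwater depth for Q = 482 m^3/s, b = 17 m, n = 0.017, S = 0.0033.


y = (482 * 0.017 / (17 * 0.0033^0.5))^0.6 = 3.5832 m


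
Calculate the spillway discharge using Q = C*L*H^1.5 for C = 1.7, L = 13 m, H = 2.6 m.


Q = 1.7 * 13 * 2.6^1.5 = 92.6515 m^3/s


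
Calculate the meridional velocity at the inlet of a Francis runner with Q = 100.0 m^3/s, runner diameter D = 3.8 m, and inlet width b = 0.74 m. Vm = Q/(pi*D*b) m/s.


Vm = 100.0 / (pi * 3.8 * 0.74) = 11.3197 m/s


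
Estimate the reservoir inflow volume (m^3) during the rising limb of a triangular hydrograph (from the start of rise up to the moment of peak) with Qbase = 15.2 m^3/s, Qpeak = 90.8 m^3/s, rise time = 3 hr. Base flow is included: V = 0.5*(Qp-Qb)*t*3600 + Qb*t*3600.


V = 0.5*(90.8 - 15.2)*3*3600 + 15.2*3*3600 = 572400.0000 m^3


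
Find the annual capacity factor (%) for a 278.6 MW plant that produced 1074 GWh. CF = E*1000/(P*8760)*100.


CF = 1074 * 1000 / (278.6 * 8760) * 100 = 44.0067 %


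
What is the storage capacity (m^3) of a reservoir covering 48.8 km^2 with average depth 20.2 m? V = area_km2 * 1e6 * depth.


V = 48.8 * 1e6 * 20.2 = 9.8576e+08 m^3


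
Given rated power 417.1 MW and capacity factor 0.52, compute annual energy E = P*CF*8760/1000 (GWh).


E = 417.1 * 0.52 * 8760 / 1000 = 1899.9739 GWh


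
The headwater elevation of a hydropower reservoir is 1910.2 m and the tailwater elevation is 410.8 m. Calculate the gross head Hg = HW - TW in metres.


Hg = 1910.2 - 410.8 = 1499.4000 m


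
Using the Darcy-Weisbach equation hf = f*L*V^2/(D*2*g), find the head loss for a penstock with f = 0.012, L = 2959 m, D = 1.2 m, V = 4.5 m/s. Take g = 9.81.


hf = 0.012 * 2959 * 4.5^2 / (1.2 * 2 * 9.81) = 30.5401 m


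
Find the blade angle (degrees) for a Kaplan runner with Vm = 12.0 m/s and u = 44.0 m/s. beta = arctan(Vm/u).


beta = arctan(12.0 / 44.0) = 15.2551 degrees


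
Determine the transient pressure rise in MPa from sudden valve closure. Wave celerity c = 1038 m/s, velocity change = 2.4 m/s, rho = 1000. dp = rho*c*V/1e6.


dp = 1000 * 1038 * 2.4 / 1e6 = 2.4912 MPa


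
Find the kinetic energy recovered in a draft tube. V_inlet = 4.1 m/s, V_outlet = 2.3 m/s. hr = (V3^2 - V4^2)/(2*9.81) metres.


hr = (4.1^2 - 2.3^2) / (2*9.81) = 0.5872 m


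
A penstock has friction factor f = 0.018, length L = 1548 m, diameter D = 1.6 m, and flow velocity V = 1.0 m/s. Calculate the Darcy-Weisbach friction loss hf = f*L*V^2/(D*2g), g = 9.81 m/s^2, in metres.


hf = 0.018 * 1548 * 1.0^2 / (1.6 * 2 * 9.81) = 0.8876 m


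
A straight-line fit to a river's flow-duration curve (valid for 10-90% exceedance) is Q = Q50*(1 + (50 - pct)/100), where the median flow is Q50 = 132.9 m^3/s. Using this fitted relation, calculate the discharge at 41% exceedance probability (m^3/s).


Q = 132.9 * (1 + (50 - 41)/100) = 144.8610 m^3/s


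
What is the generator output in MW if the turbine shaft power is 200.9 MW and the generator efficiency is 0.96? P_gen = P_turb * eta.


P_gen = 200.9 * 0.96 = 192.8640 MW


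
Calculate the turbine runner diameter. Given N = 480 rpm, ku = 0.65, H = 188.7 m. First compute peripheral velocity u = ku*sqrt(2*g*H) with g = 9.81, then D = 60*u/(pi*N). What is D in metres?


u = 0.65 * sqrt(2*9.81*188.7) = 39.5502 m/s
D = 60 * 39.5502 / (pi * 480) = 1.5737 m


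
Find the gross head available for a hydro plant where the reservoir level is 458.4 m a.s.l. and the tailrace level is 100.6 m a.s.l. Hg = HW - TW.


Hg = 458.4 - 100.6 = 357.8000 m


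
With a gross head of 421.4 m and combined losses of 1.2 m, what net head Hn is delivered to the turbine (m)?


Hn = 421.4 - 1.2 = 420.2000 m


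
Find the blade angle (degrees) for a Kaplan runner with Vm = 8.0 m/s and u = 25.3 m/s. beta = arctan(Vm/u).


beta = arctan(8.0 / 25.3) = 17.5472 degrees


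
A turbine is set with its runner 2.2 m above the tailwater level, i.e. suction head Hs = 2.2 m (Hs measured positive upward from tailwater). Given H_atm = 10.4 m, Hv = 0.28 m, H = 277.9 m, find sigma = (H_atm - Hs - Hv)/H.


sigma = (10.4 - 2.2 - 0.28) / 277.9 = 0.0285


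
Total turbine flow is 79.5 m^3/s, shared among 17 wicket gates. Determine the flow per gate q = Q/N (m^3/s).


q = 79.5 / 17 = 4.6765 m^3/s


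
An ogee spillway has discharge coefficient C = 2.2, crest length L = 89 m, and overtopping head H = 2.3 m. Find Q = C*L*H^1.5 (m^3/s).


Q = 2.2 * 89 * 2.3^1.5 = 682.9744 m^3/s


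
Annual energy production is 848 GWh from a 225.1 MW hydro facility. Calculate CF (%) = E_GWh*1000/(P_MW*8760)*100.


CF = 848 * 1000 / (225.1 * 8760) * 100 = 43.0047 %


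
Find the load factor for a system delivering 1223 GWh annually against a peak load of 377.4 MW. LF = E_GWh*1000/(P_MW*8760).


LF = 1223 * 1000 / (377.4 * 8760) = 0.3699


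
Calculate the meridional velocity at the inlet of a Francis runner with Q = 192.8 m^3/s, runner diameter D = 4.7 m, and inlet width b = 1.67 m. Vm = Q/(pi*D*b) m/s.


Vm = 192.8 / (pi * 4.7 * 1.67) = 7.8188 m/s


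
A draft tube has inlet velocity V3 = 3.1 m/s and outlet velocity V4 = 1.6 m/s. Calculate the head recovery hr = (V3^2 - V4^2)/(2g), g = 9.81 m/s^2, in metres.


hr = (3.1^2 - 1.6^2) / (2*9.81) = 0.3593 m


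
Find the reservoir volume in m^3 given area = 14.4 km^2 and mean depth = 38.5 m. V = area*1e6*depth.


V = 14.4 * 1e6 * 38.5 = 5.5440e+08 m^3


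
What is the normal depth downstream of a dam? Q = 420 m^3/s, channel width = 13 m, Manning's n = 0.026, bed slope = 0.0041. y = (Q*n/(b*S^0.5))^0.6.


y = (420 * 0.026 / (13 * 0.0041^0.5))^0.6 = 4.6852 m


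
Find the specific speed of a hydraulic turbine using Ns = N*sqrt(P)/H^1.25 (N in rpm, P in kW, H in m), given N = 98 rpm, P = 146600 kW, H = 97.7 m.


Ns = 98 * 146600^0.5 / 97.7^1.25 = 122.1588


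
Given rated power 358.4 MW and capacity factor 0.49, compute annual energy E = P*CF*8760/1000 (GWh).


E = 358.4 * 0.49 * 8760 / 1000 = 1538.3962 GWh


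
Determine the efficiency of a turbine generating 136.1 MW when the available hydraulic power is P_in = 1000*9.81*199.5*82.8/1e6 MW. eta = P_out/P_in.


P_in = 1000 * 9.81 * 199.5 * 82.8 / 1e6 = 162.0475 MW
eta = 136.1 / 162.0475 = 0.8399


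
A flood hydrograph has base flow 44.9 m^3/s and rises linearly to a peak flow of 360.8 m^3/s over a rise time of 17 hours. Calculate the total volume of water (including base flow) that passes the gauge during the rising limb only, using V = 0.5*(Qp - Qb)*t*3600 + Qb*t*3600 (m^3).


V = 0.5*(360.8 - 44.9)*17*3600 + 44.9*17*3600 = 1.2414e+07 m^3


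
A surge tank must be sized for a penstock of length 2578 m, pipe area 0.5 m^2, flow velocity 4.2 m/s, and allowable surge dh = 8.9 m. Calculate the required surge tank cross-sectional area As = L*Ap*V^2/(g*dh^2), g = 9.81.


As = 2578 * 0.5 * 4.2^2 / (9.81 * 8.9^2) = 29.2619 m^2


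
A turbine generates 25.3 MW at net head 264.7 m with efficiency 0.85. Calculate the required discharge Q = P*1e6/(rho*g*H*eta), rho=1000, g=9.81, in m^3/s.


Q = 25.3 * 1e6 / (1000 * 9.81 * 264.7 * 0.85) = 11.4625 m^3/s


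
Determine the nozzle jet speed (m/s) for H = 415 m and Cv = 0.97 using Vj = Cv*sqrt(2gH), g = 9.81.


Vj = 0.97 * sqrt(2*9.81*415) = 87.5277 m/s


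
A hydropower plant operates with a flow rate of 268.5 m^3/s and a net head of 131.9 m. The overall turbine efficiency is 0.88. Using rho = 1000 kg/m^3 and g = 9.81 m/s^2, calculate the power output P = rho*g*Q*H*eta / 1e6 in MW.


P = 1000 * 9.81 * 268.5 * 131.9 * 0.88 / 1e6 = 305.7319 MW


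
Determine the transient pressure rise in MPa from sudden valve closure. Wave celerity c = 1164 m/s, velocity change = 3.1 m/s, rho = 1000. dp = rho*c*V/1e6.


dp = 1000 * 1164 * 3.1 / 1e6 = 3.6084 MPa


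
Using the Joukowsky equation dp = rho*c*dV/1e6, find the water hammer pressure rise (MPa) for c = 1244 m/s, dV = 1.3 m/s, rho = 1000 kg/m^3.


dp = 1000 * 1244 * 1.3 / 1e6 = 1.6172 MPa


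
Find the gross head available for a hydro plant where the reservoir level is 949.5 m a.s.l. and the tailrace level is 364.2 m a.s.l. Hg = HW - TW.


Hg = 949.5 - 364.2 = 585.3000 m


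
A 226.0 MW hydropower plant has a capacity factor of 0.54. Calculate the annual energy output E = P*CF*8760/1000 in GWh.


E = 226.0 * 0.54 * 8760 / 1000 = 1069.0704 GWh


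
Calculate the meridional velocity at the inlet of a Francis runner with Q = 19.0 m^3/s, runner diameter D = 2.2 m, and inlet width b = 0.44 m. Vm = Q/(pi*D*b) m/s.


Vm = 19.0 / (pi * 2.2 * 0.44) = 6.2478 m/s


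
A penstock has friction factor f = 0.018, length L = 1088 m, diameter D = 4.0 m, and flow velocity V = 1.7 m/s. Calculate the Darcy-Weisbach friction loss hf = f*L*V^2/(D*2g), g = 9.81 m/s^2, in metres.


hf = 0.018 * 1088 * 1.7^2 / (4.0 * 2 * 9.81) = 0.7212 m


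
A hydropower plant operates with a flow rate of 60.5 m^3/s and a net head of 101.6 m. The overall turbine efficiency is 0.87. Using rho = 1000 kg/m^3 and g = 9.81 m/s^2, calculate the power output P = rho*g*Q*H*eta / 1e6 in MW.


P = 1000 * 9.81 * 60.5 * 101.6 * 0.87 / 1e6 = 52.4611 MW


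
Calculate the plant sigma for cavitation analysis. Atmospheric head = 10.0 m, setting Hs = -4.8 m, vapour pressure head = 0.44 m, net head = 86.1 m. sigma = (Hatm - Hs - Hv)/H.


sigma = (10.0 - (-4.8) - 0.44) / 86.1 = 0.1668


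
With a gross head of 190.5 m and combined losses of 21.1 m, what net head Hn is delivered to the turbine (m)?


Hn = 190.5 - 21.1 = 169.4000 m


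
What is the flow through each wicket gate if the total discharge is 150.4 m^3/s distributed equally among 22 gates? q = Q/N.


q = 150.4 / 22 = 6.8364 m^3/s


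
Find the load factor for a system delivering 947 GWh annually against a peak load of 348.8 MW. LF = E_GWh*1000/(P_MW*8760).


LF = 947 * 1000 / (348.8 * 8760) = 0.3099


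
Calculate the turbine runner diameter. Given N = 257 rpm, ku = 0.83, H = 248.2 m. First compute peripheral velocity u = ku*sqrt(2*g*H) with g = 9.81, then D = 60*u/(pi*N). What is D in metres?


u = 0.83 * sqrt(2*9.81*248.2) = 57.9200 m/s
D = 60 * 57.9200 / (pi * 257) = 4.3042 m


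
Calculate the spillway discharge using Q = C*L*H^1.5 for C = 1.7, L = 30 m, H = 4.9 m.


Q = 1.7 * 30 * 4.9^1.5 = 553.1772 m^3/s


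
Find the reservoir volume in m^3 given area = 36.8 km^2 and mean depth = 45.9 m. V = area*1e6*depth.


V = 36.8 * 1e6 * 45.9 = 1.6891e+09 m^3


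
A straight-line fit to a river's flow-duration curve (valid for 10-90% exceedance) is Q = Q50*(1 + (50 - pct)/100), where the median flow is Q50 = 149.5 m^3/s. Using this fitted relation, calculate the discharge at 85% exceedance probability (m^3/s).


Q = 149.5 * (1 + (50 - 85)/100) = 97.1750 m^3/s


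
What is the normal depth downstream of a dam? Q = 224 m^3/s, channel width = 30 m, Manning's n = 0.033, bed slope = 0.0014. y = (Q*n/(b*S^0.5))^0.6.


y = (224 * 0.033 / (30 * 0.0014^0.5))^0.6 = 3.0985 m


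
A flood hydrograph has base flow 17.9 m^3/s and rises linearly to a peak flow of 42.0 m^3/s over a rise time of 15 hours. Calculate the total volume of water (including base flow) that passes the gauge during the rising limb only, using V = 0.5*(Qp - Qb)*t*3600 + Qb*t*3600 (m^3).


V = 0.5*(42.0 - 17.9)*15*3600 + 17.9*15*3600 = 1.6173e+06 m^3


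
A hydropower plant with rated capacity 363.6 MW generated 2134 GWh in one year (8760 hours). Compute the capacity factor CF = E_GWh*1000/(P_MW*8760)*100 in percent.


CF = 2134 * 1000 / (363.6 * 8760) * 100 = 66.9987 %


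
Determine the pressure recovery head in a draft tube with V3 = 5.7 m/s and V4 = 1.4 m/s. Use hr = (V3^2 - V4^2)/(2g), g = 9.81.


hr = (5.7^2 - 1.4^2) / (2*9.81) = 1.5561 m


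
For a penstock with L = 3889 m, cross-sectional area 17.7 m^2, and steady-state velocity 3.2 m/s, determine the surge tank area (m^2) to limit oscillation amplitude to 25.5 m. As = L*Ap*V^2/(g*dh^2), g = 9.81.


As = 3889 * 17.7 * 3.2^2 / (9.81 * 25.5^2) = 110.4999 m^2


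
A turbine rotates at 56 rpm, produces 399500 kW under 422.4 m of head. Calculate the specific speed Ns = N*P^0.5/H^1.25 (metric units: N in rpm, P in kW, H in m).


Ns = 56 * 399500^0.5 / 422.4^1.25 = 18.4838


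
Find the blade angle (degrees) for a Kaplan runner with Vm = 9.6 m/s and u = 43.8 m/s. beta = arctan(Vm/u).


beta = arctan(9.6 / 43.8) = 12.3625 degrees


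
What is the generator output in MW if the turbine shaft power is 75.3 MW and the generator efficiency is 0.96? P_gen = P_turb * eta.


P_gen = 75.3 * 0.96 = 72.2880 MW


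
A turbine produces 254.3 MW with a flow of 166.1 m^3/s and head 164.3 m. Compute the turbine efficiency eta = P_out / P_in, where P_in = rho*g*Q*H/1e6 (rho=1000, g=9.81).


P_in = 1000 * 9.81 * 166.1 * 164.3 / 1e6 = 267.7172 MW
eta = 254.3 / 267.7172 = 0.9499


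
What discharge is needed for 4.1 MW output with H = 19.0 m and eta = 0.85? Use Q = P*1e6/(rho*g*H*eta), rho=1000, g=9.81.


Q = 4.1 * 1e6 / (1000 * 9.81 * 19.0 * 0.85) = 25.8787 m^3/s


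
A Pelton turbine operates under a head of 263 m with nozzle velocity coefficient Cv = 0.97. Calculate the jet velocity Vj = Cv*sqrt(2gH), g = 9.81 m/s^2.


Vj = 0.97 * sqrt(2*9.81*263) = 69.6786 m/s


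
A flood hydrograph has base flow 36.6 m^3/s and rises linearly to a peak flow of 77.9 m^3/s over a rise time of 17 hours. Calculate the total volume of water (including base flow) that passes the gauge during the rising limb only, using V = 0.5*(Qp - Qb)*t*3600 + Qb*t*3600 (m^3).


V = 0.5*(77.9 - 36.6)*17*3600 + 36.6*17*3600 = 3.5037e+06 m^3


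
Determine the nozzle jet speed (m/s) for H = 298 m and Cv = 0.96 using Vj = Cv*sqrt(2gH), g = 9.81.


Vj = 0.96 * sqrt(2*9.81*298) = 73.4055 m/s


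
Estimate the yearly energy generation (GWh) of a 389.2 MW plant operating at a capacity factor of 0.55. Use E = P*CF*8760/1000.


E = 389.2 * 0.55 * 8760 / 1000 = 1875.1656 GWh


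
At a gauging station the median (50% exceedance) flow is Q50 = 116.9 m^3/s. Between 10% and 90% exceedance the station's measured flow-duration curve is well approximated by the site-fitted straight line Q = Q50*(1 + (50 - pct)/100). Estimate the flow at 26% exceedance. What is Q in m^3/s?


Q = 116.9 * (1 + (50 - 26)/100) = 144.9560 m^3/s


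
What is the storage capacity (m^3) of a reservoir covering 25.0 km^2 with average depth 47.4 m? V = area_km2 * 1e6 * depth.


V = 25.0 * 1e6 * 47.4 = 1.1850e+09 m^3


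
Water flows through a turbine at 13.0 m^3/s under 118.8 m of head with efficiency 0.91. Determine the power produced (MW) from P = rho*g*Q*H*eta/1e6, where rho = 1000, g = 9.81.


P = 1000 * 9.81 * 13.0 * 118.8 * 0.91 / 1e6 = 13.7870 MW


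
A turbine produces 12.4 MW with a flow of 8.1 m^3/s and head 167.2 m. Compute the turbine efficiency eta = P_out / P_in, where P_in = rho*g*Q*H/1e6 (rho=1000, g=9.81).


P_in = 1000 * 9.81 * 8.1 * 167.2 / 1e6 = 13.2859 MW
eta = 12.4 / 13.2859 = 0.9333


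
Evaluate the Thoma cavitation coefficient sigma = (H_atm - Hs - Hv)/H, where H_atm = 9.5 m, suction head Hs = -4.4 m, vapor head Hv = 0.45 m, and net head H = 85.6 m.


sigma = (9.5 - (-4.4) - 0.45) / 85.6 = 0.1571


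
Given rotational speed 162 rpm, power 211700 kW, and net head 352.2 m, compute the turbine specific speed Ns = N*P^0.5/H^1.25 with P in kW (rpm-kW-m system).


Ns = 162 * 211700^0.5 / 352.2^1.25 = 48.8527


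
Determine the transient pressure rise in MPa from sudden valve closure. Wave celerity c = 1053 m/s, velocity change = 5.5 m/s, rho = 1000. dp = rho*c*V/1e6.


dp = 1000 * 1053 * 5.5 / 1e6 = 5.7915 MPa


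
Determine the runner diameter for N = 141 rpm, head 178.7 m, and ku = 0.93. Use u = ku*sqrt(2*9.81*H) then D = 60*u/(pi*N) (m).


u = 0.93 * sqrt(2*9.81*178.7) = 55.0674 m/s
D = 60 * 55.0674 / (pi * 141) = 7.4589 m


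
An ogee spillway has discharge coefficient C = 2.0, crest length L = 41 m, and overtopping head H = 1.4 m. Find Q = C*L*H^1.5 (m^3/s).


Q = 2.0 * 41 * 1.4^1.5 = 135.8332 m^3/s


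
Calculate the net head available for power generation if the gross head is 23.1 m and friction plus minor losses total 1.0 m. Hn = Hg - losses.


Hn = 23.1 - 1.0 = 22.1000 m


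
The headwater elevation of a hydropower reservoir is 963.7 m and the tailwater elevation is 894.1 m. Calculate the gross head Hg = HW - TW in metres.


Hg = 963.7 - 894.1 = 69.6000 m


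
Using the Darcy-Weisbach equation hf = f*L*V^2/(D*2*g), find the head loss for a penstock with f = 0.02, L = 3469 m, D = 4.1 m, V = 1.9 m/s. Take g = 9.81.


hf = 0.02 * 3469 * 1.9^2 / (4.1 * 2 * 9.81) = 3.1136 m


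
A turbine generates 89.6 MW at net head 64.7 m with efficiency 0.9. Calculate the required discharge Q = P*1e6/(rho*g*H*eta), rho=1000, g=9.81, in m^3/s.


Q = 89.6 * 1e6 / (1000 * 9.81 * 64.7 * 0.9) = 156.8528 m^3/s


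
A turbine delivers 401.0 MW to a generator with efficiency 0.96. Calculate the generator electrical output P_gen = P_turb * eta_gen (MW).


P_gen = 401.0 * 0.96 = 384.9600 MW


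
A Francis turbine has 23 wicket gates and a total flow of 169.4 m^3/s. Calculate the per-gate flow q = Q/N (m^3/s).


q = 169.4 / 23 = 7.3652 m^3/s


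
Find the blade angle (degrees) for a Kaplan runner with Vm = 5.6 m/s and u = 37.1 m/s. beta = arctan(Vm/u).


beta = arctan(5.6 / 37.1) = 8.5836 degrees


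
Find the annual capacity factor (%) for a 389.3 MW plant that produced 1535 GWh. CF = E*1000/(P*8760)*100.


CF = 1535 * 1000 / (389.3 * 8760) * 100 = 45.0111 %


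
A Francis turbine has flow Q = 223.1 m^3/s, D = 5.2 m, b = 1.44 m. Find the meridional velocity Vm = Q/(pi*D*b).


Vm = 223.1 / (pi * 5.2 * 1.44) = 9.4838 m/s


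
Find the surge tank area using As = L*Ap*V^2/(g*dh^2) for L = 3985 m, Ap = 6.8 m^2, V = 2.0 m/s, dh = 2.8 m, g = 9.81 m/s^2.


As = 3985 * 6.8 * 2.0^2 / (9.81 * 2.8^2) = 1409.3283 m^2


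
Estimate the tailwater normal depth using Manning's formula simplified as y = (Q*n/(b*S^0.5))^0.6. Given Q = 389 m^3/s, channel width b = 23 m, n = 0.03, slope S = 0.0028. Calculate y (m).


y = (389 * 0.03 / (23 * 0.0028^0.5))^0.6 = 3.8820 m


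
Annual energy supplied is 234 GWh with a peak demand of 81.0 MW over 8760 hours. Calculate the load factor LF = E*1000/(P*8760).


LF = 234 * 1000 / (81.0 * 8760) = 0.3298


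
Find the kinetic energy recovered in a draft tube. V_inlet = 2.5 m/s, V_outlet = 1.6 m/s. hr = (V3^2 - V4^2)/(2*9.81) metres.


hr = (2.5^2 - 1.6^2) / (2*9.81) = 0.1881 m


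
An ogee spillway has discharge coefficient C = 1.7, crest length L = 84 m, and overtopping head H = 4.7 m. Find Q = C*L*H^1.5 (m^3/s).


Q = 1.7 * 84 * 4.7^1.5 = 1455.0402 m^3/s


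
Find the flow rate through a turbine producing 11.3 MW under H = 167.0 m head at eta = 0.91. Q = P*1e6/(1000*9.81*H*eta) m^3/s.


Q = 11.3 * 1e6 / (1000 * 9.81 * 167.0 * 0.91) = 7.5797 m^3/s


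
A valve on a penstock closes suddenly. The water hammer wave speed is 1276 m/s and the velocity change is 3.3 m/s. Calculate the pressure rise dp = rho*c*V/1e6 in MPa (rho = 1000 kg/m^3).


dp = 1000 * 1276 * 3.3 / 1e6 = 4.2108 MPa


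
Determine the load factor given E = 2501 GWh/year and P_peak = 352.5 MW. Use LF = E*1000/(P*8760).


LF = 2501 * 1000 / (352.5 * 8760) = 0.8099


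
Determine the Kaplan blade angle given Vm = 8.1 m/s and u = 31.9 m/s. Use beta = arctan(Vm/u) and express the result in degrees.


beta = arctan(8.1 / 31.9) = 14.2474 degrees


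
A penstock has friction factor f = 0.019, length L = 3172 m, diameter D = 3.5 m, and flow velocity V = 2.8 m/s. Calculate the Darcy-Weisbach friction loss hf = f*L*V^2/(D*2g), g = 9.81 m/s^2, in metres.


hf = 0.019 * 3172 * 2.8^2 / (3.5 * 2 * 9.81) = 6.8808 m


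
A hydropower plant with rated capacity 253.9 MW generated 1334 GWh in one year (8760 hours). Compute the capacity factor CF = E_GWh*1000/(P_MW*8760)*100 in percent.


CF = 1334 * 1000 / (253.9 * 8760) * 100 = 59.9776 %


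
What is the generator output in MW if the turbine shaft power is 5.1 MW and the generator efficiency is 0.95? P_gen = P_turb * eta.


P_gen = 5.1 * 0.95 = 4.8450 MW


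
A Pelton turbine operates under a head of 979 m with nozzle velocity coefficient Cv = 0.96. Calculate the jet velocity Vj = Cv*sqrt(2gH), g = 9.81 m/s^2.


Vj = 0.96 * sqrt(2*9.81*979) = 133.0491 m/s


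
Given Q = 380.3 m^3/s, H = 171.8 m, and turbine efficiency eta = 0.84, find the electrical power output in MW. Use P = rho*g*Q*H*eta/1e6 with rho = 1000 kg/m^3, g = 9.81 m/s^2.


P = 1000 * 9.81 * 380.3 * 171.8 * 0.84 / 1e6 = 538.3910 MW


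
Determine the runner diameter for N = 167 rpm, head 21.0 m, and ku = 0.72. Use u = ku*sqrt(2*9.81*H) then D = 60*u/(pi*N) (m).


u = 0.72 * sqrt(2*9.81*21.0) = 14.6148 m/s
D = 60 * 14.6148 / (pi * 167) = 1.6714 m


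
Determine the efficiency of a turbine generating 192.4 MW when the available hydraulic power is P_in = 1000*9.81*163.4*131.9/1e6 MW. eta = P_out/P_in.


P_in = 1000 * 9.81 * 163.4 * 131.9 / 1e6 = 211.4296 MW
eta = 192.4 / 211.4296 = 0.9100


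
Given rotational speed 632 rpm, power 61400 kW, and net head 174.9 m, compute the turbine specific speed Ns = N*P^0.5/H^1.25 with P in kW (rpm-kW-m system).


Ns = 632 * 61400^0.5 / 174.9^1.25 = 246.2147


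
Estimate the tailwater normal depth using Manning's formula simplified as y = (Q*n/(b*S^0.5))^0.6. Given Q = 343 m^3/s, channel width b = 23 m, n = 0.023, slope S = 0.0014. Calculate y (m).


y = (343 * 0.023 / (23 * 0.0014^0.5))^0.6 = 3.7787 m


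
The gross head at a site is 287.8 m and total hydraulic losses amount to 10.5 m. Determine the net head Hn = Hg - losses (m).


Hn = 287.8 - 10.5 = 277.3000 m


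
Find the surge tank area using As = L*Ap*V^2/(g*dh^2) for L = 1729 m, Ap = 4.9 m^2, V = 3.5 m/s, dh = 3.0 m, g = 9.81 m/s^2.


As = 1729 * 4.9 * 3.5^2 / (9.81 * 3.0^2) = 1175.4811 m^2


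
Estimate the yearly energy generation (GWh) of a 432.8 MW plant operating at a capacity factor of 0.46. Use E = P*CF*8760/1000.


E = 432.8 * 0.46 * 8760 / 1000 = 1744.0109 GWh


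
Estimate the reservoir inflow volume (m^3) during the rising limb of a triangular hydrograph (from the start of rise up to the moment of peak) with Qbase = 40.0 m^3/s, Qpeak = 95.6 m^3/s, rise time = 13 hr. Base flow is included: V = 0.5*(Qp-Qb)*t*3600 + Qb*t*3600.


V = 0.5*(95.6 - 40.0)*13*3600 + 40.0*13*3600 = 3.1730e+06 m^3


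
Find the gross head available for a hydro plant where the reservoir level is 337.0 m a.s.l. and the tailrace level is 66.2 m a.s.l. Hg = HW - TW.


Hg = 337.0 - 66.2 = 270.8000 m


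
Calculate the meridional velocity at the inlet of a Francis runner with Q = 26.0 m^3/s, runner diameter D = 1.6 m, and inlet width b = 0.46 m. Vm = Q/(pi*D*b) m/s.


Vm = 26.0 / (pi * 1.6 * 0.46) = 11.2446 m/s


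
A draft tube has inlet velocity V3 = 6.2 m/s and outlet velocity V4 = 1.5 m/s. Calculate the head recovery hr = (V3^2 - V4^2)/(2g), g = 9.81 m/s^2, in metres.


hr = (6.2^2 - 1.5^2) / (2*9.81) = 1.8445 m


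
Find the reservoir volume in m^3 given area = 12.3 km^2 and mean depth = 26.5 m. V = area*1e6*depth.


V = 12.3 * 1e6 * 26.5 = 3.2595e+08 m^3


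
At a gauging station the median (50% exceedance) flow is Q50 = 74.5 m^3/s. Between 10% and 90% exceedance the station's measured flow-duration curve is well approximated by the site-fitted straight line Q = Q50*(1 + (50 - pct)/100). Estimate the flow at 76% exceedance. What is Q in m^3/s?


Q = 74.5 * (1 + (50 - 76)/100) = 55.1300 m^3/s


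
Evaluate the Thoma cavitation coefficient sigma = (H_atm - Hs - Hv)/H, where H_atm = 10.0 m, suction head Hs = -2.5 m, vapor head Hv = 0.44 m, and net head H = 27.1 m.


sigma = (10.0 - (-2.5) - 0.44) / 27.1 = 0.4450


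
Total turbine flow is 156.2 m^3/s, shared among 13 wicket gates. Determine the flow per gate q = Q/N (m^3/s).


q = 156.2 / 13 = 12.0154 m^3/s


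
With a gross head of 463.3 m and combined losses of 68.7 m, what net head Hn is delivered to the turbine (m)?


Hn = 463.3 - 68.7 = 394.6000 m


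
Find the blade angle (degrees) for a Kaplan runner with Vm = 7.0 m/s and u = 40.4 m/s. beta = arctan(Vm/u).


beta = arctan(7.0 / 40.4) = 9.8299 degrees


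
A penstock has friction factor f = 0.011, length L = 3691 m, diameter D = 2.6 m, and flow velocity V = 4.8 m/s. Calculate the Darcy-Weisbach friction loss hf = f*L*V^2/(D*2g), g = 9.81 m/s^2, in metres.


hf = 0.011 * 3691 * 4.8^2 / (2.6 * 2 * 9.81) = 18.3378 m


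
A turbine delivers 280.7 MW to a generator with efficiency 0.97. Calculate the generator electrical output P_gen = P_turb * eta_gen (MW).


P_gen = 280.7 * 0.97 = 272.2790 MW


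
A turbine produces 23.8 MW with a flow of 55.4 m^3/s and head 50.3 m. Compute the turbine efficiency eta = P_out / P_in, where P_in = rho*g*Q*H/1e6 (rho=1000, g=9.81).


P_in = 1000 * 9.81 * 55.4 * 50.3 / 1e6 = 27.3367 MW
eta = 23.8 / 27.3367 = 0.8706


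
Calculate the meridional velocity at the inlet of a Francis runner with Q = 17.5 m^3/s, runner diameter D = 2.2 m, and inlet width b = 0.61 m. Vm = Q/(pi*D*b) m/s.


Vm = 17.5 / (pi * 2.2 * 0.61) = 4.1508 m/s


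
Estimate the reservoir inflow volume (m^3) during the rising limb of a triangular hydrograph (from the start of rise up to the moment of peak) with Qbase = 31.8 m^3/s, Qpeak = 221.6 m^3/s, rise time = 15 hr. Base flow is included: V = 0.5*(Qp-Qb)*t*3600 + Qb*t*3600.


V = 0.5*(221.6 - 31.8)*15*3600 + 31.8*15*3600 = 6.8418e+06 m^3


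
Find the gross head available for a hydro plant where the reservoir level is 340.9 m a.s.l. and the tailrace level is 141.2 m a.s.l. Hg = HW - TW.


Hg = 340.9 - 141.2 = 199.7000 m


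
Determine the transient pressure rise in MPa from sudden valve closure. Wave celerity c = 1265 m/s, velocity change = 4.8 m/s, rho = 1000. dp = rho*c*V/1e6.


dp = 1000 * 1265 * 4.8 / 1e6 = 6.0720 MPa


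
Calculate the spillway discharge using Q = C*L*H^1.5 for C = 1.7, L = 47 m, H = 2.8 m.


Q = 1.7 * 47 * 2.8^1.5 = 374.3552 m^3/s


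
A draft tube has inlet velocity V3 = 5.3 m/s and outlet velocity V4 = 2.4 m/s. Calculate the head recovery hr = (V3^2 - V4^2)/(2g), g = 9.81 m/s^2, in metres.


hr = (5.3^2 - 2.4^2) / (2*9.81) = 1.1381 m


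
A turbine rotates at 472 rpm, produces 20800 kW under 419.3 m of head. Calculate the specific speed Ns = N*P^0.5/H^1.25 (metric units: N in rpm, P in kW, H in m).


Ns = 472 * 20800^0.5 / 419.3^1.25 = 35.8771


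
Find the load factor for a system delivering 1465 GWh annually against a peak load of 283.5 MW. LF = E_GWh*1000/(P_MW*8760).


LF = 1465 * 1000 / (283.5 * 8760) = 0.5899


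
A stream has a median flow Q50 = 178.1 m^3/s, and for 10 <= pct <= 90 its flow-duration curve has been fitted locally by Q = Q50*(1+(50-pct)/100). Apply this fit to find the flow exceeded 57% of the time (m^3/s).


Q = 178.1 * (1 + (50 - 57)/100) = 165.6330 m^3/s


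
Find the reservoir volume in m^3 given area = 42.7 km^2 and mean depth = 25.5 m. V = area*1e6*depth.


V = 42.7 * 1e6 * 25.5 = 1.0888e+09 m^3


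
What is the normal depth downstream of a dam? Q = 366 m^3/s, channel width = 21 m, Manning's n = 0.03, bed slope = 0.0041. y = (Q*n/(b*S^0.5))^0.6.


y = (366 * 0.03 / (21 * 0.0041^0.5))^0.6 = 3.5253 m


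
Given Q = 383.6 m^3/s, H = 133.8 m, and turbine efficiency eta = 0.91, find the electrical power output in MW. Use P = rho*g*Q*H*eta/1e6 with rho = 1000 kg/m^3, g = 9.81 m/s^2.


P = 1000 * 9.81 * 383.6 * 133.8 * 0.91 / 1e6 = 458.1895 MW
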